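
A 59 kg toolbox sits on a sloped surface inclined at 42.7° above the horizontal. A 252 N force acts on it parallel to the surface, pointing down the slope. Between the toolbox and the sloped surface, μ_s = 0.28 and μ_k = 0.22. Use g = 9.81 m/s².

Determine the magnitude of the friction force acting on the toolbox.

Normal force: N = m g cos θ = 59 × 9.81 × cos 42.7° = 425.4 N.
The friction needed for equilibrium is m g sin θ + P = 392.5 + 252 = 644.5 N, measured positive up-slope.
The static-friction ceiling is μ_s N = 0.28 × 425.4 = 119.1 N.
|644.5| exceeds 119.1 N, so the toolbox slips down-slope; friction is kinetic, f = μ_k N = 0.22×425.4 = 93.6 N.

f ≈ 93.6 N (up the incline)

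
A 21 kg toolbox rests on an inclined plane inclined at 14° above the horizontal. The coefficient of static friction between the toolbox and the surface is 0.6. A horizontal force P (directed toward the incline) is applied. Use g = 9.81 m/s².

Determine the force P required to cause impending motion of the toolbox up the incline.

At impending motion up the slope, friction acts down-slope at its limit: f = μ_s N.
Perpendicular to the incline: N = m g cos θ + P sin θ.
Along the incline: P cos θ = m g sin θ + μ_s N = m g sin θ + μ_s (m g cos θ + P sin θ).
Solving, P (cos θ − μ_s sin θ) = m g (sin θ + μ_s cos θ), so P = 21×9.81×(sin 14° + 0.6 cos 14°)/(cos 14° − 0.6 sin 14°) = 206×0.8241/0.8251 = 206 N.

P ≈ 206 N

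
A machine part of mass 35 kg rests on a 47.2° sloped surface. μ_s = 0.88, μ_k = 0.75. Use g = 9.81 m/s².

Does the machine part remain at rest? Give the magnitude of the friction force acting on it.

N = m g cos θ = 233 N.
Down-slope weight component: m g sin θ = 252 N.
μ_s N = 205 N.
252 > 205 N, so it slides; kinetic friction f = μ_k N = 0.75×233 = 175 N.

f ≈ 175 N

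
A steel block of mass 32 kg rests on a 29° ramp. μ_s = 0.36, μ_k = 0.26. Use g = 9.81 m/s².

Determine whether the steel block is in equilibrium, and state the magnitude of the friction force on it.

f ≈ 71.4 N

N = m g cos θ = 275 N.
Down-slope weight component: m g sin θ = 152 N.
μ_s N = 98.8 N.
152 > 98.8 N, so it slides; kinetic friction f = μ_k N = 0.26×275 = 71.4 N.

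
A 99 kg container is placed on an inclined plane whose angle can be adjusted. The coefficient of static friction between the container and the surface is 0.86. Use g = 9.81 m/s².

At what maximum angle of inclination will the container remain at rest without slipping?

θ_max ≈ 40.7°

At the slip threshold, m g sin θ = μ_s · m g cos θ, so tan θ = μ_s.
θ_max = arctan(0.86) = 40.7°.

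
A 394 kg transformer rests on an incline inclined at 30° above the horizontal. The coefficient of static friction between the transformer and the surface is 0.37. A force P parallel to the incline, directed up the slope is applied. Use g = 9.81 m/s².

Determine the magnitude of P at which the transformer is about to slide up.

P ≈ 3170 N

At impending motion up the slope, friction acts down-slope at its limit: f = μ_s N.
P is parallel to the surface, so N = m g cos θ = 3350 N.
Along the incline: P = m g sin θ + μ_s N = 1930 + 0.37×3350 = 3170 N.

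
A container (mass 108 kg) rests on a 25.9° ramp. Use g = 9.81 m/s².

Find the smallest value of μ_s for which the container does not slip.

μ_s,min ≈ 0.486

At the slip threshold m g sin θ = μ_s m g cos θ, so μ_s,min = tan θ.
μ_s,min = tan 25.9° = 0.486.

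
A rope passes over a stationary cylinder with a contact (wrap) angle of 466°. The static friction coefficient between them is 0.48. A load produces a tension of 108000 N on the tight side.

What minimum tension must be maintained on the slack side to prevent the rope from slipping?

Capstan equation at impending slip: T_tight/T_slack = e^{μβ}.
β = 466° = 8.133 rad; e^{μβ} = e^{0.48×8.133} = 49.6.
T_slack = T_tight / e^{μβ} = 108000 / 49.6 = 2180 N.

T_min ≈ 2180 N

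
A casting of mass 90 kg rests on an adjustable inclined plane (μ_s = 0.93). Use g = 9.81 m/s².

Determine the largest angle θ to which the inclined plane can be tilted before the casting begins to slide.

θ_max ≈ 42.9°

At the slip threshold, m g sin θ = μ_s · m g cos θ, so tan θ = μ_s.
θ_max = arctan(0.93) = 42.9°.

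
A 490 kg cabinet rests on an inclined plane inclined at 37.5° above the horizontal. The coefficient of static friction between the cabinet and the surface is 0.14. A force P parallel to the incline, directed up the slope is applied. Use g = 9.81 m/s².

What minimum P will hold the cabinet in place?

The cabinet tends to slide down (tan θ > μ_s), so at the point of impending slip friction acts up-slope at its limit: f = μ_s N.
P is parallel to the surface, so N = m g cos θ = 3810 N.
Along the incline: P + μ_s N = m g sin θ, so P = 2930 − 0.14×3810 = 2390 N.

P_min ≈ 2390 N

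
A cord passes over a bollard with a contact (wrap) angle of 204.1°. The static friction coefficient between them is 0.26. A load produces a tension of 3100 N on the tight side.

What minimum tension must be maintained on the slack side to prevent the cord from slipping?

T_min ≈ 1230 N

Capstan equation at impending slip: T_tight/T_slack = e^{μβ}.
β = 204.1° = 3.562 rad; e^{μβ} = e^{0.26×3.562} = 2.525.
T_slack = T_tight / e^{μβ} = 3100 / 2.525 = 1230 N.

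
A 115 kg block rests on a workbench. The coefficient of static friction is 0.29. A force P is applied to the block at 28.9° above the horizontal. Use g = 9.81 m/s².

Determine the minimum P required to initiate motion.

N = m g − P sin α (the pull lifts the block).
At impending slip, P cos α = μ_s N = μ_s (m g − P sin α).
Solving: P (cos α + μ_s sin α) = μ_s m g → P = 0.29×1130/(cos 28.9° + 0.29 sin 28.9°) = 327/1.016 = 322 N.

P ≈ 322 N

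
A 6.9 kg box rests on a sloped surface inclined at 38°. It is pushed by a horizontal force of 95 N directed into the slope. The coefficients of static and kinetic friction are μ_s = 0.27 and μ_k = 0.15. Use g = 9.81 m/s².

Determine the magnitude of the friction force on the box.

f ≈ 16.8 N (down the incline)

Resolve perpendicular to the incline: N = m g cos θ + P sin θ = 6.9×9.81×cos 38° + 95×sin 38° = 111.8 N.
Along the incline, the net driving force (taking up-slope positive) is P cos θ − m g sin θ = 74.86 − 41.67 = 33.19 N, so equilibrium requires friction f = -33.19 N (down-slope).
Maximum static friction: μ_s N = 0.27 × 111.8 = 30.19 N.
|f_req| = 33.19 > 30.19 N → the box slides up the incline; f = μ_k N = 0.15 × 111.8 = 16.8 N.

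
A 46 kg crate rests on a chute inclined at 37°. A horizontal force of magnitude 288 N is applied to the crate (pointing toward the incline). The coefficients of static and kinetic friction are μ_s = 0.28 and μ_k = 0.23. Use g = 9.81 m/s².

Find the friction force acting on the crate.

f ≈ 41.6 N (up the incline)

Normal direction: N = m g cos θ + P sin θ = 533.7 N.
Parallel to the incline: P cos θ − m g sin θ = 230 − 271.6 = -41.57 N; the friction needed to balance this is 41.57 N acting up the slope.
Maximum static friction: μ_s N = 0.28 × 533.7 = 149.4 N.
|f_req| = 41.57 ≤ 149.4 N → the crate is in equilibrium; friction equals the required value.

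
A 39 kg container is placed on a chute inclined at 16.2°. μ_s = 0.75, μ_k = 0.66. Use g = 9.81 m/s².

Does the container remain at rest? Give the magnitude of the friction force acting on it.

N = m g cos θ = 367 N.
Down-slope weight component: m g sin θ = 107 N.
μ_s N = 276 N.
107 ≤ 276 N, so it stays put; friction = 107 N.

f ≈ 107 N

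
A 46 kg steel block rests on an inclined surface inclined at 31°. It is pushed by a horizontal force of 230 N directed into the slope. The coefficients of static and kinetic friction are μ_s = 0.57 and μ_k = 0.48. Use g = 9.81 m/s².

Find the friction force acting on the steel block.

f ≈ 35.3 N (up the incline)

The horizontal push has a component P sin θ into the surface, so N = m g cos θ + P sin θ = 386.8 + 118.5 = 505.3 N.
Along the incline, the net driving force (taking up-slope positive) is P cos θ − m g sin θ = 197.1 − 232.4 = -35.27 N, so equilibrium requires friction f = 35.27 N (up-slope).
Maximum static friction: μ_s N = 0.57 × 505.3 = 288 N.
|f_req| = 35.27 ≤ 288 N → the steel block is in equilibrium; friction equals the required value.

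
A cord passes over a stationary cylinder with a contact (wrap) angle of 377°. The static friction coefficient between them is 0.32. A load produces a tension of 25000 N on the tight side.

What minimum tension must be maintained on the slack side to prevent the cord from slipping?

T_min ≈ 3040 N

Capstan equation at impending slip: T_tight/T_slack = e^{μβ}.
β = 377° = 6.58 rad; e^{μβ} = e^{0.32×6.58} = 8.212.
T_slack = T_tight / e^{μβ} = 25000 / 8.212 = 3040 N.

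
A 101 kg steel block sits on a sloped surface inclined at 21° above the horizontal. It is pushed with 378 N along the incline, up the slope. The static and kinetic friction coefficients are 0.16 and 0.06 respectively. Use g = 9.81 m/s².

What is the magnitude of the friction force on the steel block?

f ≈ 22.9 N (down the incline)

Perpendicular to the surface, N = m g cos θ = 101·9.81·cos 21° = 925 N.
Parallel to the incline, ΣF = 0 gives f = m g sin θ − P = 355.1 − 378 = -22.93 N (up-slope positive).
The static-friction ceiling is μ_s N = 0.16 × 925 = 148 N.
Since |-22.93| ≤ 148 N, no slip — friction simply equals what equilibrium demands.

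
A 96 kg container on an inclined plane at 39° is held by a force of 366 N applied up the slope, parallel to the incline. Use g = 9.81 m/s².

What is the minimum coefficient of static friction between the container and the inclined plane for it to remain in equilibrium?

μ_s,min ≈ 0.31

N = m g cos θ = 731.9 N.
Friction must make up the shortfall along the incline: f = m g sin θ − P = 592.7 − 366 = 226.7 N.
At the threshold f = μ_s N, so μ_s,min = 226.7/731.9 = 0.31.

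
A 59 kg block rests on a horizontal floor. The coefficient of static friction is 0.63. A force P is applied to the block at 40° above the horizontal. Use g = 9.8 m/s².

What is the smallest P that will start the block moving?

N = m g − P sin α (the pull lifts the block).
At impending slip, P cos α = μ_s N = μ_s (m g − P sin α).
Solving: P (cos α + μ_s sin α) = μ_s m g → P = 0.63×578/(cos 40° + 0.63 sin 40°) = 364/1.171 = 311 N.

P ≈ 311 N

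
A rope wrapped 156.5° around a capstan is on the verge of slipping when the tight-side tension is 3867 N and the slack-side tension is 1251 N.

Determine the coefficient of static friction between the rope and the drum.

μ ≈ 0.413

T₂/T₁ = e^{μβ} → μ = ln(T₂/T₁)/β.
β = 156.5° = 2.731 rad.
μ = ln(3867/1251)/2.731 = ln(3.091)/2.731 = 0.413.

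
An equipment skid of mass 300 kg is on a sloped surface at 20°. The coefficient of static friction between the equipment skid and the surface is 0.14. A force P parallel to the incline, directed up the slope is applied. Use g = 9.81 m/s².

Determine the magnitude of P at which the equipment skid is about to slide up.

P ≈ 1390 N

At impending motion up the slope, friction acts down-slope at its limit: f = μ_s N.
P is parallel to the surface, so N = m g cos θ = 2770 N.
Along the incline: P = m g sin θ + μ_s N = 1010 + 0.14×2770 = 1390 N.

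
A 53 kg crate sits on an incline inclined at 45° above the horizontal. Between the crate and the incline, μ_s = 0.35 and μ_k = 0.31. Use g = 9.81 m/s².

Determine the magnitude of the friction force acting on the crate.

f ≈ 114 N (up the incline)

The normal reaction is N = m g cos θ = 367.6 N.
For equilibrium along the incline, friction must balance the weight component: f = m g sin θ = 367.6 N up the slope.
The static-friction ceiling is μ_s N = 0.35 × 367.6 = 128.7 N.
|367.6| exceeds 128.7 N, so the crate slips down-slope; friction is kinetic, f = μ_k N = 0.31×367.6 = 114 N.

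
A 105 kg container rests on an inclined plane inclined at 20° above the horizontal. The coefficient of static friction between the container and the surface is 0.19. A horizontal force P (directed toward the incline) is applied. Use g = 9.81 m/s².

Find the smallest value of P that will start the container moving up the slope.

At impending motion up the slope, friction acts down-slope at its limit: f = μ_s N.
Perpendicular to the incline: N = m g cos θ + P sin θ.
Along the incline: P cos θ = m g sin θ + μ_s N = m g sin θ + μ_s (m g cos θ + P sin θ).
Solving, P (cos θ − μ_s sin θ) = m g (sin θ + μ_s cos θ), so P = 105×9.81×(sin 20° + 0.19 cos 20°)/(cos 20° − 0.19 sin 20°) = 1030×0.5206/0.8747 = 613 N.

P ≈ 613 N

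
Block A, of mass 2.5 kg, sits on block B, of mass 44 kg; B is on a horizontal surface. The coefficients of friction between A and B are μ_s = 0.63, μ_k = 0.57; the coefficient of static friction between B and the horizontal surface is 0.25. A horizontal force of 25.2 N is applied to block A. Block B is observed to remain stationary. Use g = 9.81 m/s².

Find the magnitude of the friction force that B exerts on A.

Normal force at the A–B interface: N₁ = m_A g = 24.53 N.
Maximum static friction on A from B: μ_s N₁ = 0.63×24.53 = 15.45 N.
Since P = 25.2 N > 15.45 N, A slides on B; the A–B friction is kinetic: f₁ = μ_k N₁ = 0.57×24.53 = 14 N.
B experiences an equal 14 N forward from A (third law). B is in equilibrium, so the floor supplies f₂ = 14 N of static friction (limit μ_s(m_A+m_B)g = 114 N, not exceeded).

f ≈ 14 N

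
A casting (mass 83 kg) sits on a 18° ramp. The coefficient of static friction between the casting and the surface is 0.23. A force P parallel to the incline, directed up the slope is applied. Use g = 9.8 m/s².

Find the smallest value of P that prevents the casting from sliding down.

P_min ≈ 73.4 N

The casting tends to slide down (tan θ > μ_s), so at the point of impending slip friction acts up-slope at its limit: f = μ_s N.
P is parallel to the surface, so N = m g cos θ = 774 N.
Along the incline: P + μ_s N = m g sin θ, so P = 251 − 0.23×774 = 73.4 N.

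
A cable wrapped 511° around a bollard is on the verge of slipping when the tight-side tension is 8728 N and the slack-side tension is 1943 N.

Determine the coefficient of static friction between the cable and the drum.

μ ≈ 0.168

T₂/T₁ = e^{μβ} → μ = ln(T₂/T₁)/β.
β = 511° = 8.919 rad.
μ = ln(8728/1943)/8.919 = ln(4.492)/8.919 = 0.168.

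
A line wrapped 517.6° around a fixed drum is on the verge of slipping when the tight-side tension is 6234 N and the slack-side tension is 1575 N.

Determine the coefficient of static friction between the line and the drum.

μ ≈ 0.152

T₂/T₁ = e^{μβ} → μ = ln(T₂/T₁)/β.
β = 517.6° = 9.034 rad.
μ = ln(6234/1575)/9.034 = ln(3.958)/9.034 = 0.152.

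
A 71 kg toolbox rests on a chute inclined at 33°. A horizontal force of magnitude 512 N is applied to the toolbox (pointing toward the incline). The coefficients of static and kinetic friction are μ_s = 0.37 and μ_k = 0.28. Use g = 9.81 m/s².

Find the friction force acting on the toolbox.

Resolve perpendicular to the incline: N = m g cos θ + P sin θ = 71×9.81×cos 33° + 512×sin 33° = 863 N.
Along the incline, the net driving force (taking up-slope positive) is P cos θ − m g sin θ = 429.4 − 379.3 = 50.05 N, so equilibrium requires friction f = -50.05 N (down-slope).
The limit of static friction is μ_s N = 319.3 N.
Since 50.05 N is within the 319.3 N limit, the toolbox stays put and friction is exactly 50.1 N.

f ≈ 50.1 N (down the incline)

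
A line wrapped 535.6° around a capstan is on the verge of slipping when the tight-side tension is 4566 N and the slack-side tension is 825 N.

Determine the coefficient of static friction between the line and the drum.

T₂/T₁ = e^{μβ} → μ = ln(T₂/T₁)/β.
β = 535.6° = 9.348 rad.
μ = ln(4566/825)/9.348 = ln(5.535)/9.348 = 0.183.

μ ≈ 0.183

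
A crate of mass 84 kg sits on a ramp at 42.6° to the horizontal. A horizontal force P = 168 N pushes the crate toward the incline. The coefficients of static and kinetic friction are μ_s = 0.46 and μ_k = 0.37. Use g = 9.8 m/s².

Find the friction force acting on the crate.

Resolve perpendicular to the incline: N = m g cos θ + P sin θ = 84×9.8×cos 42.6° + 168×sin 42.6° = 719.7 N.
Along the incline, the net driving force (taking up-slope positive) is P cos θ − m g sin θ = 123.7 − 557.2 = -433.5 N, so equilibrium requires friction f = 433.5 N (up-slope).
Maximum static friction: μ_s N = 0.46 × 719.7 = 331 N.
|f_req| = 433.5 > 331 N → the crate slides down the incline; f = μ_k N = 0.37 × 719.7 = 266 N.

f ≈ 266 N (up the incline)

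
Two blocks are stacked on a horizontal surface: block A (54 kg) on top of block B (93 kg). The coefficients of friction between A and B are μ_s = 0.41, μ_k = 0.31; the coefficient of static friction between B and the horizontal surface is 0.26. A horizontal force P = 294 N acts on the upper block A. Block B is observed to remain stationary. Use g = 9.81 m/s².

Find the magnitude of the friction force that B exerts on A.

f ≈ 164 N

Between the blocks, N₁ = m_A g = 529.7 N.
Maximum static friction on A from B: μ_s N₁ = 0.41×529.7 = 217.2 N.
Since P = 294 N > 217.2 N, A slides on B; the A–B friction is kinetic: f₁ = μ_k N₁ = 0.31×529.7 = 164 N.
B experiences an equal 164 N forward from A (third law). B is in equilibrium, so the floor supplies f₂ = 164 N of static friction (limit μ_s(m_A+m_B)g = 374.9 N, not exceeded).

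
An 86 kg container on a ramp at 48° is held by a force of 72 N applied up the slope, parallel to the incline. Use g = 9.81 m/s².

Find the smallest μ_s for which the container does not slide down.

N = m g cos θ = 564.5 N.
Friction must make up the shortfall along the incline: f = m g sin θ − P = 627 − 72 = 555 N.
At the threshold f = μ_s N, so μ_s,min = 555/564.5 = 0.983.

μ_s,min ≈ 0.983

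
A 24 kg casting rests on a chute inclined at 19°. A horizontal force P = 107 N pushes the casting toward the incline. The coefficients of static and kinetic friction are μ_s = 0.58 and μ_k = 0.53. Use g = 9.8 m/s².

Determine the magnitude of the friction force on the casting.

f ≈ 24.6 N (down the incline)

Resolve perpendicular to the incline: N = m g cos θ + P sin θ = 24×9.8×cos 19° + 107×sin 19° = 257.2 N.
Parallel to the incline: P cos θ − m g sin θ = 101.2 − 76.57 = 24.6 N; the friction needed to balance this is 24.6 N acting down the slope.
The limit of static friction is μ_s N = 149.2 N.
|f_req| = 24.6 ≤ 149.2 N → the casting is in equilibrium; friction equals the required value.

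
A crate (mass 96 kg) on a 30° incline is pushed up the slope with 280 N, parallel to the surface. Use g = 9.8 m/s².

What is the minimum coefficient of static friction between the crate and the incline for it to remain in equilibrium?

μ_s,min ≈ 0.234

N = m g cos θ = 814.8 N.
Friction must make up the shortfall along the incline: f = m g sin θ − P = 470.4 − 280 = 190.4 N.
At the threshold f = μ_s N, so μ_s,min = 190.4/814.8 = 0.234.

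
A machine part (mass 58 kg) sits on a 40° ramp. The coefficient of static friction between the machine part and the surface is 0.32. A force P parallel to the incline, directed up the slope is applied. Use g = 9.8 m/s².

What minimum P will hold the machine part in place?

The machine part tends to slide down (tan θ > μ_s), so at the point of impending slip friction acts up-slope at its limit: f = μ_s N.
P is parallel to the surface, so N = m g cos θ = 435 N.
Along the incline: P + μ_s N = m g sin θ, so P = 365 − 0.32×435 = 226 N.

P_min ≈ 226 N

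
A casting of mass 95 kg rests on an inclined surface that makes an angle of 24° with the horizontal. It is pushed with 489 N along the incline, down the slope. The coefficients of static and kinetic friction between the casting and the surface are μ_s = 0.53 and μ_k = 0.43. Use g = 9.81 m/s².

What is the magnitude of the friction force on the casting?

Perpendicular to the surface, N = m g cos θ = 95·9.81·cos 24° = 851.4 N.
For equilibrium along the incline the friction force must supply f = m g sin θ + P = 379.1 + 489 = 868.1 N (positive meaning up-slope).
Maximum static friction available: μ_s N = 0.53 × 851.4 = 451.2 N.
|868.1| exceeds 451.2 N, so the casting slips down-slope; friction is kinetic, f = μ_k N = 0.43×851.4 = 366 N.

f ≈ 366 N (up the incline)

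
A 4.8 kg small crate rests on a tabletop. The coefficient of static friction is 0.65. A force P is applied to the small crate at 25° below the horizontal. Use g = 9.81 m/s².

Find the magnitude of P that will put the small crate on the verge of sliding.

P ≈ 48.5 N

N = m g + P sin α (the push presses the small crate into the tabletop).
At impending slip, P cos α = μ_s N = μ_s (m g + P sin α).
Solving: P (cos α − μ_s sin α) = μ_s m g → P = 0.65×47.1/(cos 25° − 0.65 sin 25°) = 30.6/0.6316 = 48.5 N.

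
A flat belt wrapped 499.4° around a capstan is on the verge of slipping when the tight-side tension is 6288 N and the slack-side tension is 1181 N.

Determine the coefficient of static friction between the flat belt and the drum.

μ ≈ 0.192

T₂/T₁ = e^{μβ} → μ = ln(T₂/T₁)/β.
β = 499.4° = 8.716 rad.
μ = ln(6288/1181)/8.716 = ln(5.324)/8.716 = 0.192.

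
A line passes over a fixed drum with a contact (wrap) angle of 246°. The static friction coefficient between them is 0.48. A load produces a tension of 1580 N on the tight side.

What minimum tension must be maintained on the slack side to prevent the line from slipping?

Capstan equation at impending slip: T_tight/T_slack = e^{μβ}.
β = 246° = 4.294 rad; e^{μβ} = e^{0.48×4.294} = 7.853.
T_slack = T_tight / e^{μβ} = 1580 / 7.853 = 201 N.

T_min ≈ 201 N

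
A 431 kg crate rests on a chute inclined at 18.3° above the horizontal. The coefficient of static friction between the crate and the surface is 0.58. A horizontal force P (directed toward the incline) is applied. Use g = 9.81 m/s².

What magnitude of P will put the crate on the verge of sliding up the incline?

At impending motion up the slope, friction acts down-slope at its limit: f = μ_s N.
Perpendicular to the incline: N = m g cos θ + P sin θ.
Along the incline: P cos θ = m g sin θ + μ_s N = m g sin θ + μ_s (m g cos θ + P sin θ).
Solving, P (cos θ − μ_s sin θ) = m g (sin θ + μ_s cos θ), so P = 431×9.81×(sin 18.3° + 0.58 cos 18.3°)/(cos 18.3° − 0.58 sin 18.3°) = 4230×0.8647/0.7673 = 4760 N.

P ≈ 4760 N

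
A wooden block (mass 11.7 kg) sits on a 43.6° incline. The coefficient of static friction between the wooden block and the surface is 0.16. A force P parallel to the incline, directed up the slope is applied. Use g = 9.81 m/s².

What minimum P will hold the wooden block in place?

P_min ≈ 65.9 N

The wooden block tends to slide down (tan θ > μ_s), so at the point of impending slip friction acts up-slope at its limit: f = μ_s N.
P is parallel to the surface, so N = m g cos θ = 83.1 N.
Along the incline: P + μ_s N = m g sin θ, so P = 79.2 − 0.16×83.1 = 65.9 N.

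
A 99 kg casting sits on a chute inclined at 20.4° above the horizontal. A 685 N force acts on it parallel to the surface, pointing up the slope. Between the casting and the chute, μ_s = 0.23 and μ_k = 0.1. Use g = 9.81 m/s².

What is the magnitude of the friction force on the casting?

The normal reaction is N = m g cos θ = 910.3 N.
Parallel to the incline, ΣF = 0 gives f = m g sin θ − P = 338.5 − 685 = -346.5 N (up-slope positive).
Maximum static friction available: μ_s N = 0.23 × 910.3 = 209.4 N.
|-346.5| exceeds 209.4 N, so the casting slips up-slope; friction is kinetic, f = μ_k N = 0.1×910.3 = 91 N.

f ≈ 91 N (down the incline)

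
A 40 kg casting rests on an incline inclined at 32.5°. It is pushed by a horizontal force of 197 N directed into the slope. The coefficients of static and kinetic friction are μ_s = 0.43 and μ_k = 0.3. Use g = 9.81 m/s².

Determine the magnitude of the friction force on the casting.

Resolve perpendicular to the incline: N = m g cos θ + P sin θ = 40×9.81×cos 32.5° + 197×sin 32.5° = 436.8 N.
Along the incline, the net driving force (taking up-slope positive) is P cos θ − m g sin θ = 166.1 − 210.8 = -44.69 N, so equilibrium requires friction f = 44.69 N (up-slope).
The limit of static friction is μ_s N = 187.8 N.
Since 44.69 N is within the 187.8 N limit, the casting stays put and friction is exactly 44.7 N.

f ≈ 44.7 N (up the incline)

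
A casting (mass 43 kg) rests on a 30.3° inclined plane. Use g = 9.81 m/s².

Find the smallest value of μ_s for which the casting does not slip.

At the slip threshold m g sin θ = μ_s m g cos θ, so μ_s,min = tan θ.
μ_s,min = tan 30.3° = 0.584.

μ_s,min ≈ 0.584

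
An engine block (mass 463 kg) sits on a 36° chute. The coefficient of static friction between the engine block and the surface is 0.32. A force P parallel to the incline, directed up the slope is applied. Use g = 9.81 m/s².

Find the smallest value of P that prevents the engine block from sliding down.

The engine block tends to slide down (tan θ > μ_s), so at the point of impending slip friction acts up-slope at its limit: f = μ_s N.
P is parallel to the surface, so N = m g cos θ = 3670 N.
Along the incline: P + μ_s N = m g sin θ, so P = 2670 − 0.32×3670 = 1490 N.

P_min ≈ 1490 N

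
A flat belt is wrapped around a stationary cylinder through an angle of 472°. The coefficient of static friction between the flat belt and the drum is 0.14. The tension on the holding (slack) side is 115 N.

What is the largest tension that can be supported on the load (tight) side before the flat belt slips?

At impending slip the capstan equation gives T₂/T₁ = e^{μβ} with β in radians.
β = 472° × π/180 = 8.238 rad.
e^{μβ} = e^{0.14×8.238} = 3.169.
T₂ = T₁ · e^{μβ} = 115 × 3.169 = 364 N.

T_max ≈ 364 N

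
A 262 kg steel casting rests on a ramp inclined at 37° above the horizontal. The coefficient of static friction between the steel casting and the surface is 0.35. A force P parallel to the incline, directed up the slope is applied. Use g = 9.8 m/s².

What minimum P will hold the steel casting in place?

The steel casting tends to slide down (tan θ > μ_s), so at the point of impending slip friction acts up-slope at its limit: f = μ_s N.
P is parallel to the surface, so N = m g cos θ = 2050 N.
Along the incline: P + μ_s N = m g sin θ, so P = 1550 − 0.35×2050 = 828 N.

P_min ≈ 828 N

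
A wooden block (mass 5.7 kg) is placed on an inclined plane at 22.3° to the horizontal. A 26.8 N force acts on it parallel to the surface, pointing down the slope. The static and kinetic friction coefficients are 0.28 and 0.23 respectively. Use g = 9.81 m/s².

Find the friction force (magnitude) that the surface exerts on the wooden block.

The normal reaction is N = m g cos θ = 51.73 N.
The friction needed for equilibrium is m g sin θ + P = 21.22 + 26.8 = 48.02 N, measured positive up-slope.
Maximum static friction available: μ_s N = 0.28 × 51.73 = 14.49 N.
Since |48.02| > 14.49 N, static friction cannot hold it; the wooden block slides down the incline and kinetic friction applies: f = μ_k N = 0.23 × 51.73 = 11.9 N.

f ≈ 11.9 N (up the incline)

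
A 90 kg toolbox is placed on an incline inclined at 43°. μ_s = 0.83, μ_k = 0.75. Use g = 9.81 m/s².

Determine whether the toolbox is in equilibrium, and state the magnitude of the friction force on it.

N = m g cos θ = 646 N.
Down-slope weight component: m g sin θ = 602 N.
μ_s N = 536 N.
602 > 536 N, so it slides; kinetic friction f = μ_k N = 0.75×646 = 484 N.

f ≈ 484 N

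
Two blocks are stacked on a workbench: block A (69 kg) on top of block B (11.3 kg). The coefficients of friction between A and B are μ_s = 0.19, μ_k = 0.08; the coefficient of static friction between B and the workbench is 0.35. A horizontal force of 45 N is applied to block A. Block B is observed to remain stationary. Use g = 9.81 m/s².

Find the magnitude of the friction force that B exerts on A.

The normal force B exerts on A is simply A's weight, N₁ = 676.9 N.
Maximum static friction on A from B: μ_s N₁ = 0.19×676.9 = 128.6 N.
Since P = 45 N ≤ 128.6 N, A does not slip on B; friction on A equals P = 45 N.
By Newton's third law B feels 45 N forward from A. With B stationary, the floor's static friction on B balances it: f₂ = 45 N (well within μ_s(m_A+m_B)g = 275.7 N).

f ≈ 45 N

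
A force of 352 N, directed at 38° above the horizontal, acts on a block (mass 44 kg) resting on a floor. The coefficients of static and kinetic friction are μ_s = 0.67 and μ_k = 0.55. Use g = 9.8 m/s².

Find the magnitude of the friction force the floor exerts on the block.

f ≈ 118 N

N = m g − P sin α = 431.2 − 352×sin 38° = 214.5 N.
The horizontal driving force is P cos α = 277.4 N, so equilibrium needs friction f = 277.4 N.
μ_s N = 0.67 × 214.5 = 143.7 N.
277.4 > 143.7 N → the block slides; f = μ_k N = 0.55×214.5 = 118 N.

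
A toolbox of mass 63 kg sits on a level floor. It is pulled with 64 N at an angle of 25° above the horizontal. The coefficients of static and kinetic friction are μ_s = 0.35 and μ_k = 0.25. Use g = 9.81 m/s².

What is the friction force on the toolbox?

Vertical equilibrium gives N = m g − P sin α = 591 N.
The horizontal driving force is P cos α = 58 N, so equilibrium needs friction f = 58 N.
μ_s N = 0.35 × 591 = 206.8 N.
58 ≤ 206.8 N → static; friction equals the required 58 N.

f ≈ 58 N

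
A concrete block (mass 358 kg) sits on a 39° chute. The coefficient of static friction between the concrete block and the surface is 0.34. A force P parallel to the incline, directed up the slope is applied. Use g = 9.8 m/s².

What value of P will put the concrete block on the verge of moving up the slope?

P ≈ 3130 N

At impending motion up the slope, friction acts down-slope at its limit: f = μ_s N.
P is parallel to the surface, so N = m g cos θ = 2730 N.
Along the incline: P = m g sin θ + μ_s N = 2210 + 0.34×2730 = 3130 N.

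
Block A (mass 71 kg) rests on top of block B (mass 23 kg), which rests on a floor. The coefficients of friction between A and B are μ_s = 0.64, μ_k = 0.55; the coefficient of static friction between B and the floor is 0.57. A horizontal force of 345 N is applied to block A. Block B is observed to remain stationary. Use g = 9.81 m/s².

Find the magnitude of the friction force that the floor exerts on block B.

f ≈ 345 N

Between the blocks, N₁ = m_A g = 696.5 N.
So the A–B interface can sustain at most μ_s N₁ = 445.8 N of static friction.
Since P = 345 N ≤ 445.8 N, A does not slip on B; friction on A equals P = 345 N.
By Newton's third law B feels 345 N forward from A. With B stationary, the floor's static friction on B balances it: f₂ = 345 N (well within μ_s(m_A+m_B)g = 525.6 N).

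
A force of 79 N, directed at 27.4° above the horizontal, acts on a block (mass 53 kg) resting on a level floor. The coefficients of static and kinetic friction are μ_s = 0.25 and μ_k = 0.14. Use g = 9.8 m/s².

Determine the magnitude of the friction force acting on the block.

f ≈ 70.1 N

Vertical equilibrium gives N = m g − P sin α = 483 N.
For equilibrium, f = P cos α = 79×cos 27.4° = 70.14 N.
The static-friction limit is μ_s N = 120.8 N.
Since 70.14 N does not exceed the limit, the block stays at rest and f = 70.1 N.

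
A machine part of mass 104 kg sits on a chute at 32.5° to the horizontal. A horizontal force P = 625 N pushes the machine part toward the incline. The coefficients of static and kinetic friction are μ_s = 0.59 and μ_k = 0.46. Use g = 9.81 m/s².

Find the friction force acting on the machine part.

f ≈ 21.1 N (up the incline)

Resolve perpendicular to the incline: N = m g cos θ + P sin θ = 104×9.81×cos 32.5° + 625×sin 32.5° = 1196 N.
Parallel to the incline: P cos θ − m g sin θ = 527.1 − 548.2 = -21.05 N; the friction needed to balance this is 21.05 N acting up the slope.
Maximum static friction: μ_s N = 0.59 × 1196 = 705.8 N.
|f_req| = 21.05 ≤ 705.8 N → the machine part is in equilibrium; friction equals the required value.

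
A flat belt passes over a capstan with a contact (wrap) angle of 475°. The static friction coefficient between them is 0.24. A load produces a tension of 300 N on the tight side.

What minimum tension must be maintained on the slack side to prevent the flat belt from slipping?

T_min ≈ 41 N

Capstan equation at impending slip: T_tight/T_slack = e^{μβ}.
β = 475° = 8.29 rad; e^{μβ} = e^{0.24×8.29} = 7.313.
T_slack = T_tight / e^{μβ} = 300 / 7.313 = 41 N.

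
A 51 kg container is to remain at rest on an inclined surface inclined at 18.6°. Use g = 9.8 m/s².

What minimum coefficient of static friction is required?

μ_s,min ≈ 0.337

At the slip threshold m g sin θ = μ_s m g cos θ, so μ_s,min = tan θ.
μ_s,min = tan 18.6° = 0.337.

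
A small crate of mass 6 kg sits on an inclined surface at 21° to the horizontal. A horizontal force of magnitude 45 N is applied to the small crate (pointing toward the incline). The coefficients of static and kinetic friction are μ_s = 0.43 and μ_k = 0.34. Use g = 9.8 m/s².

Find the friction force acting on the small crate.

Normal direction: N = m g cos θ + P sin θ = 71.02 N.
Along the incline, the net driving force (taking up-slope positive) is P cos θ − m g sin θ = 42.01 − 21.07 = 20.94 N, so equilibrium requires friction f = -20.94 N (down-slope).
Maximum static friction: μ_s N = 0.43 × 71.02 = 30.54 N.
Since 20.94 N is within the 30.54 N limit, the small crate stays put and friction is exactly 20.9 N.

f ≈ 20.9 N (down the incline)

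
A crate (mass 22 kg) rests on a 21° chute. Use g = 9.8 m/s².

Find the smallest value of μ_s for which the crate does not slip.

μ_s,min ≈ 0.384

At the slip threshold m g sin θ = μ_s m g cos θ, so μ_s,min = tan θ.
μ_s,min = tan 21° = 0.384.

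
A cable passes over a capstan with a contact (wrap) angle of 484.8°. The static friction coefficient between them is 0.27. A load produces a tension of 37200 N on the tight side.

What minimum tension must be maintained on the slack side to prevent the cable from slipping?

T_min ≈ 3790 N

Capstan equation at impending slip: T_tight/T_slack = e^{μβ}.
β = 484.8° = 8.461 rad; e^{μβ} = e^{0.27×8.461} = 9.821.
T_slack = T_tight / e^{μβ} = 37200 / 9.821 = 3790 N.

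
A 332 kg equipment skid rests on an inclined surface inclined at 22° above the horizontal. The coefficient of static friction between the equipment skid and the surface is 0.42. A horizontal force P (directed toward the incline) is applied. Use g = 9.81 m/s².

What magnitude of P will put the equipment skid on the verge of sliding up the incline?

P ≈ 3230 N

At impending motion up the slope, friction acts down-slope at its limit: f = μ_s N.
Perpendicular to the incline: N = m g cos θ + P sin θ.
Along the incline: P cos θ = m g sin θ + μ_s N = m g sin θ + μ_s (m g cos θ + P sin θ).
Solving, P (cos θ − μ_s sin θ) = m g (sin θ + μ_s cos θ), so P = 332×9.81×(sin 22° + 0.42 cos 22°)/(cos 22° − 0.42 sin 22°) = 3260×0.764/0.7698 = 3230 N.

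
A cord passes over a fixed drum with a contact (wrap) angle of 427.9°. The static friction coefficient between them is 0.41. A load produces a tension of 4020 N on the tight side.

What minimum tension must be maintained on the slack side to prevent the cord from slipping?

Capstan equation at impending slip: T_tight/T_slack = e^{μβ}.
β = 427.9° = 7.468 rad; e^{μβ} = e^{0.41×7.468} = 21.37.
T_slack = T_tight / e^{μβ} = 4020 / 21.37 = 188 N.

T_min ≈ 188 N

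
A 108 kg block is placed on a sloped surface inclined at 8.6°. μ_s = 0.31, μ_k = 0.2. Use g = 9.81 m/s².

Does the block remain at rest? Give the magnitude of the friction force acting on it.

f ≈ 158 N

N = m g cos θ = 1050 N.
Down-slope weight component: m g sin θ = 158 N.
μ_s N = 325 N.
158 ≤ 325 N, so it stays put; friction = 158 N.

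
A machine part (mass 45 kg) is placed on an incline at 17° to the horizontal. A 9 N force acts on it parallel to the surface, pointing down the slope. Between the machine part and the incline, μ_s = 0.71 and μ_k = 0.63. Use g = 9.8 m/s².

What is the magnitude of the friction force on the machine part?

f ≈ 138 N (up the incline)

The normal reaction is N = m g cos θ = 421.7 N.
Parallel to the incline, ΣF = 0 gives f = m g sin θ + P = 128.9 + 9 = 137.9 N (up-slope positive).
Maximum static friction available: μ_s N = 0.71 × 421.7 = 299.4 N.
Since |137.9| ≤ 299.4 N, no slip — friction simply equals what equilibrium demands.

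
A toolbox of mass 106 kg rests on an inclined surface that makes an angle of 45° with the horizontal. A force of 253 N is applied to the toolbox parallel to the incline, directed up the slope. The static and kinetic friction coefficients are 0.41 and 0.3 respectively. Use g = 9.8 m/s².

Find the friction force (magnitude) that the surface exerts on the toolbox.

Normal force: N = m g cos θ = 106 × 9.8 × cos 45° = 734.5 N.
For equilibrium along the incline the friction force must supply f = m g sin θ − P = 734.5 − 253 = 481.5 N (positive meaning up-slope).
Static friction can supply at most μ_s N = 301.2 N.
|481.5| exceeds 301.2 N, so the toolbox slips down-slope; friction is kinetic, f = μ_k N = 0.3×734.5 = 220 N.

f ≈ 220 N (up the incline)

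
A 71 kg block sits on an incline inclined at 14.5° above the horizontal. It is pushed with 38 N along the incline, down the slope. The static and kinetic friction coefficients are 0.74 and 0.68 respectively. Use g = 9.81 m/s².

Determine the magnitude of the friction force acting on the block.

f ≈ 212 N (up the incline)

Perpendicular to the surface, N = m g cos θ = 71·9.81·cos 14.5° = 674.3 N.
For equilibrium along the incline the friction force must supply f = m g sin θ + P = 174.4 + 38 = 212.4 N (positive meaning up-slope).
Maximum static friction available: μ_s N = 0.74 × 674.3 = 499 N.
Since |212.4| ≤ 499 N, static friction is sufficient; f equals the required value, not μ_s N.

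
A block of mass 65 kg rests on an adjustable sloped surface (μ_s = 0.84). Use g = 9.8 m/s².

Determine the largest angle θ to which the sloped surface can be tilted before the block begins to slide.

θ_max ≈ 40°

At the slip threshold, m g sin θ = μ_s · m g cos θ, so tan θ = μ_s.
θ_max = arctan(0.84) = 40°.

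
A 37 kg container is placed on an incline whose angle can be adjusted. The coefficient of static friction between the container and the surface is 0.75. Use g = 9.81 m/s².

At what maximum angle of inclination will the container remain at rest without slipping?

At the slip threshold, m g sin θ = μ_s · m g cos θ, so tan θ = μ_s.
θ_max = arctan(0.75) = 36.9°.

θ_max ≈ 36.9°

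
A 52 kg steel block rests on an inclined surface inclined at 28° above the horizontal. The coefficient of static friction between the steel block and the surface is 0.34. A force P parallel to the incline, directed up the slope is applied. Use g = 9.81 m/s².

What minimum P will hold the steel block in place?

P_min ≈ 86.3 N

The steel block tends to slide down (tan θ > μ_s), so at the point of impending slip friction acts up-slope at its limit: f = μ_s N.
P is parallel to the surface, so N = m g cos θ = 450 N.
Along the incline: P + μ_s N = m g sin θ, so P = 239 − 0.34×450 = 86.3 N.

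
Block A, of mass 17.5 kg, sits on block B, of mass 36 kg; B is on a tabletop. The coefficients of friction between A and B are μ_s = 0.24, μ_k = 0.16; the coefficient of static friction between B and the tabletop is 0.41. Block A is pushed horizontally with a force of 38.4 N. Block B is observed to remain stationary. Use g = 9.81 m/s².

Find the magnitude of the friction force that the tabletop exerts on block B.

Normal force at the A–B interface: N₁ = m_A g = 171.7 N.
Maximum static friction on A from B: μ_s N₁ = 0.24×171.7 = 41.2 N.
Since P = 38.4 N ≤ 41.2 N, A does not slip on B; friction on A equals P = 38.4 N.
B experiences an equal 38.4 N forward from A (third law). B is in equilibrium, so the floor supplies f₂ = 38.4 N of static friction (limit μ_s(m_A+m_B)g = 215.2 N, not exceeded).

f ≈ 38.4 N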